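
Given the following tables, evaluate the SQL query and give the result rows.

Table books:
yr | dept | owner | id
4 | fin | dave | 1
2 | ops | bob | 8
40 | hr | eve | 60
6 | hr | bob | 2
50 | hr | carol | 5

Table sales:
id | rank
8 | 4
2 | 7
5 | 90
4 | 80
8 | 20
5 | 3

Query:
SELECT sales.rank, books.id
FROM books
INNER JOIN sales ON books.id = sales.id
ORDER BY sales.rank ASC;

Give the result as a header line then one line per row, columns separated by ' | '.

After JOIN sales (5 rows):
books.yr | books.dept | books.owner | books.id | sales.id | sales.rank
2 | ops | bob | 8 | 8 | 4
2 | ops | bob | 8 | 8 | 20
6 | hr | bob | 2 | 2 | 7
50 | hr | carol | 5 | 5 | 90
50 | hr | carol | 5 | 5 | 3
After SELECT (5 rows):
sales.rank | books.id
4 | 8
20 | 8
7 | 2
90 | 5
3 | 5
After ORDER BY (5 rows):
sales.rank | books.id
3 | 5
4 | 8
7 | 2
20 | 8
90 | 5

== RESULT ==
sales.rank | books.id
3 | 5
4 | 8
7 | 2
20 | 8
90 | 5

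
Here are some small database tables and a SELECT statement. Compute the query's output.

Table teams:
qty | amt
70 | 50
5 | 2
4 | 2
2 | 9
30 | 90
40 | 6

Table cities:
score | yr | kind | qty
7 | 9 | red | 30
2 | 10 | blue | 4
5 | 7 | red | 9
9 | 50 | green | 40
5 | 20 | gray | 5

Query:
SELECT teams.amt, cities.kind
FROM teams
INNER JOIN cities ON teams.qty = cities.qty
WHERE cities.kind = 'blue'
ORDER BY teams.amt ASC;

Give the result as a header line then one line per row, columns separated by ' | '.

== RESULT ==
teams.amt | cities.kind
2 | blue

Derivation:
After JOIN cities (4 rows):
teams.qty | teams.amt | cities.score | cities.yr | cities.kind | cities.qty
5 | 2 | 5 | 20 | gray | 5
4 | 2 | 2 | 10 | blue | 4
30 | 90 | 7 | 9 | red | 30
40 | 6 | 9 | 50 | green | 40
After WHERE (1 rows):
teams.qty | teams.amt | cities.score | cities.yr | cities.kind | cities.qty
4 | 2 | 2 | 10 | blue | 4
After SELECT (1 rows):
teams.amt | cities.kind
2 | blue
After ORDER BY (1 rows):
teams.amt | cities.kind
2 | blue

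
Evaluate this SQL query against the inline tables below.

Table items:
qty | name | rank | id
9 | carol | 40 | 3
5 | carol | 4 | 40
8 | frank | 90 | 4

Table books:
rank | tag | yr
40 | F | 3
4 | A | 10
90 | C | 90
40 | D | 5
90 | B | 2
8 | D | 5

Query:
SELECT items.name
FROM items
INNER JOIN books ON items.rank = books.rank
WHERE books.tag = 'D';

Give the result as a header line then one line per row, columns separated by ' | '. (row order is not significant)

== RESULT ==
items.name
carol

Derivation:
After JOIN books (5 rows):
items.qty | items.name | items.rank | items.id | books.rank | books.tag | books.yr
9 | carol | 40 | 3 | 40 | F | 3
9 | carol | 40 | 3 | 40 | D | 5
5 | carol | 4 | 40 | 4 | A | 10
8 | frank | 90 | 4 | 90 | C | 90
8 | frank | 90 | 4 | 90 | B | 2
After WHERE (1 rows):
items.qty | items.name | items.rank | items.id | books.rank | books.tag | books.yr
9 | carol | 40 | 3 | 40 | D | 5
After SELECT (1 rows):
items.name
carol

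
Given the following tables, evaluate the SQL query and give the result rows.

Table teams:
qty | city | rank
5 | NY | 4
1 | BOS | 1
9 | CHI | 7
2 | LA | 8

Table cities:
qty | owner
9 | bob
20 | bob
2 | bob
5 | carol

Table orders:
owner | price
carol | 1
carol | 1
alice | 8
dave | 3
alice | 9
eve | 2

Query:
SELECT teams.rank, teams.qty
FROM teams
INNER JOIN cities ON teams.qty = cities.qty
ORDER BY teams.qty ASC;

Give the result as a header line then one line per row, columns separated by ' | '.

== RESULT ==
teams.rank | teams.qty
8 | 2
4 | 5
7 | 9

Derivation:
After JOIN cities (3 rows):
teams.qty | teams.city | teams.rank | cities.qty | cities.owner
5 | NY | 4 | 5 | carol
9 | CHI | 7 | 9 | bob
2 | LA | 8 | 2 | bob
After SELECT (3 rows):
teams.rank | teams.qty
4 | 5
7 | 9
8 | 2
After ORDER BY (3 rows):
teams.rank | teams.qty
8 | 2
4 | 5
7 | 9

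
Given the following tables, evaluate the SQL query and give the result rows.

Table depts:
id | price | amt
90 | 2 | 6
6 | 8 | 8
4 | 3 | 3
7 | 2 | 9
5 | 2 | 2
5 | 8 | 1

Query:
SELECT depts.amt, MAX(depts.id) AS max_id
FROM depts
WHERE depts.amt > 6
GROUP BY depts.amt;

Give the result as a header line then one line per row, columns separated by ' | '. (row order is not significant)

After WHERE (2 rows):
depts.id | depts.price | depts.amt
6 | 8 | 8
7 | 2 | 9
After GROUP BY (2 rows):
depts.amt | max_id
8 | 6
9 | 7

== RESULT ==
depts.amt | max_id
8 | 6
9 | 7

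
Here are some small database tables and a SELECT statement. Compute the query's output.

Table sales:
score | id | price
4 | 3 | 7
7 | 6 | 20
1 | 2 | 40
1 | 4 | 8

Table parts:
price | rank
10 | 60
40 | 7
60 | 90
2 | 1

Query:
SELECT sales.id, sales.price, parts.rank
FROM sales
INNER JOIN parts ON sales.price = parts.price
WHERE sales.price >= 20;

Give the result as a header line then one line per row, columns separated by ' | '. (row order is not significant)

After JOIN parts (1 rows):
sales.score | sales.id | sales.price | parts.price | parts.rank
1 | 2 | 40 | 40 | 7
After WHERE (1 rows):
sales.score | sales.id | sales.price | parts.price | parts.rank
1 | 2 | 40 | 40 | 7
After SELECT (1 rows):
sales.id | sales.price | parts.rank
2 | 40 | 7

== RESULT ==
sales.id | sales.price | parts.rank
2 | 40 | 7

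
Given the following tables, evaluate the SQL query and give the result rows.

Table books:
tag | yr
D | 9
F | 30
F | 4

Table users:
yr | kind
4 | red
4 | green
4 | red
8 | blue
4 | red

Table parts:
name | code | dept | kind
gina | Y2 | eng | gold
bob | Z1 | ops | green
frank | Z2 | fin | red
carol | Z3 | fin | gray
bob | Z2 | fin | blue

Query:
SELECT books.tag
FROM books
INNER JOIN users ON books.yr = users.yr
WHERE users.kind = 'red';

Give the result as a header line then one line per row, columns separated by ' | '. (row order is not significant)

== RESULT ==
books.tag
F
F
F

Derivation:
After JOIN users (4 rows):
books.tag | books.yr | users.yr | users.kind
F | 4 | 4 | red
F | 4 | 4 | green
F | 4 | 4 | red
F | 4 | 4 | red
After WHERE (3 rows):
books.tag | books.yr | users.yr | users.kind
F | 4 | 4 | red
F | 4 | 4 | red
F | 4 | 4 | red
After SELECT (3 rows):
books.tag
F
F
F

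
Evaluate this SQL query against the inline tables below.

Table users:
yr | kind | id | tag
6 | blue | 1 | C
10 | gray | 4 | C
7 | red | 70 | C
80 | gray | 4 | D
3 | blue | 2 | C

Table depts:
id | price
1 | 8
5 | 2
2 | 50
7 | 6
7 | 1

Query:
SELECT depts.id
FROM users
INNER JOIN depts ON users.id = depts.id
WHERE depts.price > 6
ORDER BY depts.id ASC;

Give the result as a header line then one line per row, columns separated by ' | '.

After JOIN depts (2 rows):
users.yr | users.kind | users.id | users.tag | depts.id | depts.price
6 | blue | 1 | C | 1 | 8
3 | blue | 2 | C | 2 | 50
After WHERE (2 rows):
users.yr | users.kind | users.id | users.tag | depts.id | depts.price
6 | blue | 1 | C | 1 | 8
3 | blue | 2 | C | 2 | 50
After SELECT (2 rows):
depts.id
1
2
After ORDER BY (2 rows):
depts.id
1
2

== RESULT ==
depts.id
1
2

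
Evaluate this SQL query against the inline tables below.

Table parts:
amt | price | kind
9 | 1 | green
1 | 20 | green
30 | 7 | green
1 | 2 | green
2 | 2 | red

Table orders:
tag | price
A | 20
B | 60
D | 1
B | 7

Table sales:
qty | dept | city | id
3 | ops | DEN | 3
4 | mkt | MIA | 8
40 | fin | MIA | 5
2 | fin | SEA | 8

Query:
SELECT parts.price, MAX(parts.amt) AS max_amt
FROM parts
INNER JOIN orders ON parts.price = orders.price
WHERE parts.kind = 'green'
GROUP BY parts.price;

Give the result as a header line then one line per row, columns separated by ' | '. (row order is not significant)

After JOIN orders (3 rows):
parts.amt | parts.price | parts.kind | orders.tag | orders.price
9 | 1 | green | D | 1
1 | 20 | green | A | 20
30 | 7 | green | B | 7
After WHERE (3 rows):
parts.amt | parts.price | parts.kind | orders.tag | orders.price
9 | 1 | green | D | 1
1 | 20 | green | A | 20
30 | 7 | green | B | 7
After GROUP BY (3 rows):
parts.price | max_amt
1 | 9
20 | 1
7 | 30

== RESULT ==
parts.price | max_amt
1 | 9
20 | 1
7 | 30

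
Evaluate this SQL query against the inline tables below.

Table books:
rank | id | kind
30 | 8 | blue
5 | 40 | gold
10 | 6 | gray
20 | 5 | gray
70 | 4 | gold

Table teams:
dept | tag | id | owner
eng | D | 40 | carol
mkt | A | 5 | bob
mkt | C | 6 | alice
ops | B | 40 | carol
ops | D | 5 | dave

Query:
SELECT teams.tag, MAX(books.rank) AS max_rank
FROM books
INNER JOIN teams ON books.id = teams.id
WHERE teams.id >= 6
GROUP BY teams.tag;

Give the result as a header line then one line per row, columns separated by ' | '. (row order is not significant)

After JOIN teams (5 rows):
books.rank | books.id | books.kind | teams.dept | teams.tag | teams.id | teams.owner
5 | 40 | gold | eng | D | 40 | carol
5 | 40 | gold | ops | B | 40 | carol
10 | 6 | gray | mkt | C | 6 | alice
20 | 5 | gray | mkt | A | 5 | bob
20 | 5 | gray | ops | D | 5 | dave
After WHERE (3 rows):
books.rank | books.id | books.kind | teams.dept | teams.tag | teams.id | teams.owner
5 | 40 | gold | eng | D | 40 | carol
5 | 40 | gold | ops | B | 40 | carol
10 | 6 | gray | mkt | C | 6 | alice
After GROUP BY (3 rows):
teams.tag | max_rank
D | 5
B | 5
C | 10

== RESULT ==
teams.tag | max_rank
D | 5
B | 5
C | 10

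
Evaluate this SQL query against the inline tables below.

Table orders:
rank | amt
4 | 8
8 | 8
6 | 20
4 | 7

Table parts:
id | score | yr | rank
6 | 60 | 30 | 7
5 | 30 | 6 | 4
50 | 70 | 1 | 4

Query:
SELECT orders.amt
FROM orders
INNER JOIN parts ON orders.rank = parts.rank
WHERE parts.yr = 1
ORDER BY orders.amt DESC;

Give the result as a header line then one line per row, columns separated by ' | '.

After JOIN parts (4 rows):
orders.rank | orders.amt | parts.id | parts.score | parts.yr | parts.rank
4 | 8 | 5 | 30 | 6 | 4
4 | 8 | 50 | 70 | 1 | 4
4 | 7 | 5 | 30 | 6 | 4
4 | 7 | 50 | 70 | 1 | 4
After WHERE (2 rows):
orders.rank | orders.amt | parts.id | parts.score | parts.yr | parts.rank
4 | 8 | 50 | 70 | 1 | 4
4 | 7 | 50 | 70 | 1 | 4
After SELECT (2 rows):
orders.amt
8
7
After ORDER BY (2 rows):
orders.amt
8
7

== RESULT ==
orders.amt
8
7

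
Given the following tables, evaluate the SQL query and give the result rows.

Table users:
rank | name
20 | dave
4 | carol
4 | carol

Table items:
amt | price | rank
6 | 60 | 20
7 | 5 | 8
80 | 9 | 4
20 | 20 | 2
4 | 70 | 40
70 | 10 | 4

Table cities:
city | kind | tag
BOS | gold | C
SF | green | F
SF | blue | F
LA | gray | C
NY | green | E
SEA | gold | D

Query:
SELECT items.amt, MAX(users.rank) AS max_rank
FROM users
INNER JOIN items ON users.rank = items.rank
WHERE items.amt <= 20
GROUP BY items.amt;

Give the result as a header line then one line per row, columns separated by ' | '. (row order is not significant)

After JOIN items (5 rows):
users.rank | users.name | items.amt | items.price | items.rank
20 | dave | 6 | 60 | 20
4 | carol | 80 | 9 | 4
4 | carol | 70 | 10 | 4
4 | carol | 80 | 9 | 4
4 | carol | 70 | 10 | 4
After WHERE (1 rows):
users.rank | users.name | items.amt | items.price | items.rank
20 | dave | 6 | 60 | 20
After GROUP BY (1 rows):
items.amt | max_rank
6 | 20

== RESULT ==
items.amt | max_rank
6 | 20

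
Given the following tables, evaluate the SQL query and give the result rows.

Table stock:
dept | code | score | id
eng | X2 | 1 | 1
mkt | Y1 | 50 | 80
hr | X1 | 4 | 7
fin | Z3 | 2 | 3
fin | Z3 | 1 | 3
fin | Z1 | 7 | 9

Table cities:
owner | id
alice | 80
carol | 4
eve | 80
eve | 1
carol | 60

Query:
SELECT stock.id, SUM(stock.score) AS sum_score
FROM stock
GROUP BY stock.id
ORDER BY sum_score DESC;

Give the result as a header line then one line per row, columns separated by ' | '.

== RESULT ==
stock.id | sum_score
80 | 50
9 | 7
7 | 4
3 | 3
1 | 1

Derivation:
After GROUP BY (5 rows):
stock.id | sum_score
1 | 1
80 | 50
7 | 4
3 | 3
9 | 7
After ORDER BY (5 rows):
stock.id | sum_score
80 | 50
9 | 7
7 | 4
3 | 3
1 | 1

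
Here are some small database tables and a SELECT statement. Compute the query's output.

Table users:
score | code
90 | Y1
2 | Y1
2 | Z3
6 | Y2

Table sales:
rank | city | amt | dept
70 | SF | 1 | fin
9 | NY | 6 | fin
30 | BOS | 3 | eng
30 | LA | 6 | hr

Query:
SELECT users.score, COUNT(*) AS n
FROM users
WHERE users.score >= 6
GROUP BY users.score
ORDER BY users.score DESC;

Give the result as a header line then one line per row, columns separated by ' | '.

== RESULT ==
users.score | n
90 | 1
6 | 1

Derivation:
After WHERE (2 rows):
users.score | users.code
90 | Y1
6 | Y2
After GROUP BY (2 rows):
users.score | n
90 | 1
6 | 1
After ORDER BY (2 rows):
users.score | n
90 | 1
6 | 1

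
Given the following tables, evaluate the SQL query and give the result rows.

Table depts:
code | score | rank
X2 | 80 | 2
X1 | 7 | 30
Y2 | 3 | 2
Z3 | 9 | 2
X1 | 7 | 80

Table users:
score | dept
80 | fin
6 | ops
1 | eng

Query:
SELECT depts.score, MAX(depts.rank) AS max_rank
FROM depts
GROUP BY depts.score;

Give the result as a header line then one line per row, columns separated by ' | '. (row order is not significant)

== RESULT ==
depts.score | max_rank
80 | 2
7 | 80
3 | 2
9 | 2

Derivation:
After GROUP BY (4 rows):
depts.score | max_rank
80 | 2
7 | 80
3 | 2
9 | 2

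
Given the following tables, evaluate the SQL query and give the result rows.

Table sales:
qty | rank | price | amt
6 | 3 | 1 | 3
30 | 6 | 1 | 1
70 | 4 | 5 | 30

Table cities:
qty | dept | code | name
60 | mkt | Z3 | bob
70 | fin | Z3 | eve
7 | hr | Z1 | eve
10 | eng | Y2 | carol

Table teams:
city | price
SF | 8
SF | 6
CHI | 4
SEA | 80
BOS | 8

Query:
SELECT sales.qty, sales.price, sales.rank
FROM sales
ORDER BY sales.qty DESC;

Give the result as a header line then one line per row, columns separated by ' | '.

After SELECT (3 rows):
sales.qty | sales.price | sales.rank
6 | 1 | 3
30 | 1 | 6
70 | 5 | 4
After ORDER BY (3 rows):
sales.qty | sales.price | sales.rank
70 | 5 | 4
30 | 1 | 6
6 | 1 | 3

== RESULT ==
sales.qty | sales.price | sales.rank
70 | 5 | 4
30 | 1 | 6
6 | 1 | 3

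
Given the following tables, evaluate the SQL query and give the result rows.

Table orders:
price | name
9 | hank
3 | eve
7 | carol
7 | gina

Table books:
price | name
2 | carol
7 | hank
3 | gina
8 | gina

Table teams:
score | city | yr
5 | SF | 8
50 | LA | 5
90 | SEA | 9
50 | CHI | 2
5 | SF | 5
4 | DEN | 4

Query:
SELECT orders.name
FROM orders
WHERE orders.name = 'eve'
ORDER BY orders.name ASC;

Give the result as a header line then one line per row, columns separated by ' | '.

== RESULT ==
orders.name
eve

Derivation:
After WHERE (1 rows):
orders.price | orders.name
3 | eve
After SELECT (1 rows):
orders.name
eve
After ORDER BY (1 rows):
orders.name
eve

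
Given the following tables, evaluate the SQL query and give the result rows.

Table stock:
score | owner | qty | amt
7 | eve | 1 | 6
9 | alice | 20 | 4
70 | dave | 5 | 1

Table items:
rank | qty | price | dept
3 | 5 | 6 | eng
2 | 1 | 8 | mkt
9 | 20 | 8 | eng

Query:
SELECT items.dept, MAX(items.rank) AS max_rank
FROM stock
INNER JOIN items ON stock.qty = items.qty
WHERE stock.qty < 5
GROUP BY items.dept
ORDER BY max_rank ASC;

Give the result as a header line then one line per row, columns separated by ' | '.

== RESULT ==
items.dept | max_rank
mkt | 2

Derivation:
After JOIN items (3 rows):
stock.score | stock.owner | stock.qty | stock.amt | items.rank | items.qty | items.price | items.dept
7 | eve | 1 | 6 | 2 | 1 | 8 | mkt
9 | alice | 20 | 4 | 9 | 20 | 8 | eng
70 | dave | 5 | 1 | 3 | 5 | 6 | eng
After WHERE (1 rows):
stock.score | stock.owner | stock.qty | stock.amt | items.rank | items.qty | items.price | items.dept
7 | eve | 1 | 6 | 2 | 1 | 8 | mkt
After GROUP BY (1 rows):
items.dept | max_rank
mkt | 2
After ORDER BY (1 rows):
items.dept | max_rank
mkt | 2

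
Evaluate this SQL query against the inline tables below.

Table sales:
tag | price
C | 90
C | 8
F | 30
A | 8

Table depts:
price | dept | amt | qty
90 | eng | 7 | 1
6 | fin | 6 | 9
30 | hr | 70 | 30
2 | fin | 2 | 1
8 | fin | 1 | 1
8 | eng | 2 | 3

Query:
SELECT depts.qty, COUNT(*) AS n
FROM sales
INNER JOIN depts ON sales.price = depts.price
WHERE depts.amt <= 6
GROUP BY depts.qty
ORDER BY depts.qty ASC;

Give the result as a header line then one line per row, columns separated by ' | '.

== RESULT ==
depts.qty | n
1 | 2
3 | 2

Derivation:
After JOIN depts (6 rows):
sales.tag | sales.price | depts.price | depts.dept | depts.amt | depts.qty
C | 90 | 90 | eng | 7 | 1
C | 8 | 8 | fin | 1 | 1
C | 8 | 8 | eng | 2 | 3
F | 30 | 30 | hr | 70 | 30
A | 8 | 8 | fin | 1 | 1
A | 8 | 8 | eng | 2 | 3
After WHERE (4 rows):
sales.tag | sales.price | depts.price | depts.dept | depts.amt | depts.qty
C | 8 | 8 | fin | 1 | 1
C | 8 | 8 | eng | 2 | 3
A | 8 | 8 | fin | 1 | 1
A | 8 | 8 | eng | 2 | 3
After GROUP BY (2 rows):
depts.qty | n
1 | 2
3 | 2
After ORDER BY (2 rows):
depts.qty | n
1 | 2
3 | 2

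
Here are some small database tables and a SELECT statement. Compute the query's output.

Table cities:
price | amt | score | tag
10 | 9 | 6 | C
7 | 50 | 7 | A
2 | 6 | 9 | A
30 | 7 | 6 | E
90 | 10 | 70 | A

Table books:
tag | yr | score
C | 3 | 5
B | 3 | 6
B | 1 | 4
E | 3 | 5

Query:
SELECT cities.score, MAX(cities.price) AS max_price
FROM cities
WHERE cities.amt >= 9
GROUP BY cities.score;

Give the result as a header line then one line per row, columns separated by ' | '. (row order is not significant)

After WHERE (3 rows):
cities.price | cities.amt | cities.score | cities.tag
10 | 9 | 6 | C
7 | 50 | 7 | A
90 | 10 | 70 | A
After GROUP BY (3 rows):
cities.score | max_price
6 | 10
7 | 7
70 | 90

== RESULT ==
cities.score | max_price
6 | 10
7 | 7
70 | 90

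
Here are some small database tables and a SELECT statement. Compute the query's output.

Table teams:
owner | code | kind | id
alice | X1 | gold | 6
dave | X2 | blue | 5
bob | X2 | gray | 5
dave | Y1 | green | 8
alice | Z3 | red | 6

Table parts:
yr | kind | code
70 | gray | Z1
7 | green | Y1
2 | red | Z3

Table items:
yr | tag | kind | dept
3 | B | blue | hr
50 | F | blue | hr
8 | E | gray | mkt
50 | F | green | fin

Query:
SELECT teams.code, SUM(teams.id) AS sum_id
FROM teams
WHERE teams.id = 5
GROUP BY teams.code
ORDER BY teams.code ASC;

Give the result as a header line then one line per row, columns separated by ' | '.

== RESULT ==
teams.code | sum_id
X2 | 10

Derivation:
After WHERE (2 rows):
teams.owner | teams.code | teams.kind | teams.id
dave | X2 | blue | 5
bob | X2 | gray | 5
After GROUP BY (1 rows):
teams.code | sum_id
X2 | 10
After ORDER BY (1 rows):
teams.code | sum_id
X2 | 10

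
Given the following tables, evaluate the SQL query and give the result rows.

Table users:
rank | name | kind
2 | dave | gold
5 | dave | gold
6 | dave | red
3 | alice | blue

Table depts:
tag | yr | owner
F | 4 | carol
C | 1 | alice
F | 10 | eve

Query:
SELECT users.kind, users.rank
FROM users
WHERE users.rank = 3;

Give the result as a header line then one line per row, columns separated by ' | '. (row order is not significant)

== RESULT ==
users.kind | users.rank
blue | 3

Derivation:
After WHERE (1 rows):
users.rank | users.name | users.kind
3 | alice | blue
After SELECT (1 rows):
users.kind | users.rank
blue | 3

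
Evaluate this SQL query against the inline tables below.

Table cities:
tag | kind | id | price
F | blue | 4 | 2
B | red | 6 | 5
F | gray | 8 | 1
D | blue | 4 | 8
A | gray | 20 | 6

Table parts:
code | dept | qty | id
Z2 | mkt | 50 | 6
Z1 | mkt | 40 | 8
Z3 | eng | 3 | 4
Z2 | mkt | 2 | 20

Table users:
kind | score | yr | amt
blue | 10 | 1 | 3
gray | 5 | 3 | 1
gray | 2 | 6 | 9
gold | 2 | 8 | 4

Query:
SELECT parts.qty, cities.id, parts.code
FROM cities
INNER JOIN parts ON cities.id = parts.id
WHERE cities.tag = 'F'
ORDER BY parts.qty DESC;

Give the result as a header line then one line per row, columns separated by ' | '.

After JOIN parts (5 rows):
cities.tag | cities.kind | cities.id | cities.price | parts.code | parts.dept | parts.qty | parts.id
F | blue | 4 | 2 | Z3 | eng | 3 | 4
B | red | 6 | 5 | Z2 | mkt | 50 | 6
F | gray | 8 | 1 | Z1 | mkt | 40 | 8
D | blue | 4 | 8 | Z3 | eng | 3 | 4
A | gray | 20 | 6 | Z2 | mkt | 2 | 20
After WHERE (2 rows):
cities.tag | cities.kind | cities.id | cities.price | parts.code | parts.dept | parts.qty | parts.id
F | blue | 4 | 2 | Z3 | eng | 3 | 4
F | gray | 8 | 1 | Z1 | mkt | 40 | 8
After SELECT (2 rows):
parts.qty | cities.id | parts.code
3 | 4 | Z3
40 | 8 | Z1
After ORDER BY (2 rows):
parts.qty | cities.id | parts.code
40 | 8 | Z1
3 | 4 | Z3

== RESULT ==
parts.qty | cities.id | parts.code
40 | 8 | Z1
3 | 4 | Z3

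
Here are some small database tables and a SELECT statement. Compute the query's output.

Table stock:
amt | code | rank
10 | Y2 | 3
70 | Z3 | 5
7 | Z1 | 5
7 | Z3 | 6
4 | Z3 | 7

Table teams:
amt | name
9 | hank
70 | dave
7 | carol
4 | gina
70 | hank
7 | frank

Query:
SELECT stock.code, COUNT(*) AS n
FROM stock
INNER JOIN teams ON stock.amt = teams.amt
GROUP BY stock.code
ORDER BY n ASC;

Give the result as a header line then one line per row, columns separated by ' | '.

After JOIN teams (7 rows):
stock.amt | stock.code | stock.rank | teams.amt | teams.name
70 | Z3 | 5 | 70 | dave
70 | Z3 | 5 | 70 | hank
7 | Z1 | 5 | 7 | carol
7 | Z1 | 5 | 7 | frank
7 | Z3 | 6 | 7 | carol
7 | Z3 | 6 | 7 | frank
4 | Z3 | 7 | 4 | gina
After GROUP BY (2 rows):
stock.code | n
Z3 | 5
Z1 | 2
After ORDER BY (2 rows):
stock.code | n
Z1 | 2
Z3 | 5

== RESULT ==
stock.code | n
Z1 | 2
Z3 | 5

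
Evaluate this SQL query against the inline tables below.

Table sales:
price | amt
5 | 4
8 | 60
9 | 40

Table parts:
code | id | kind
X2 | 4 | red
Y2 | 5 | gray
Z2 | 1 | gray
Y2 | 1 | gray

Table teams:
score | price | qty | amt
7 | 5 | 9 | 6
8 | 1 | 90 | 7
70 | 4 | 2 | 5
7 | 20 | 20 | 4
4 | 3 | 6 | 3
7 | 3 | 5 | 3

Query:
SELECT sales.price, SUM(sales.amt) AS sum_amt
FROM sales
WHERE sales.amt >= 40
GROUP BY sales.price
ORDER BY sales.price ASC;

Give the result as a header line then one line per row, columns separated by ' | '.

After WHERE (2 rows):
sales.price | sales.amt
8 | 60
9 | 40
After GROUP BY (2 rows):
sales.price | sum_amt
8 | 60
9 | 40
After ORDER BY (2 rows):
sales.price | sum_amt
8 | 60
9 | 40

== RESULT ==
sales.price | sum_amt
8 | 60
9 | 40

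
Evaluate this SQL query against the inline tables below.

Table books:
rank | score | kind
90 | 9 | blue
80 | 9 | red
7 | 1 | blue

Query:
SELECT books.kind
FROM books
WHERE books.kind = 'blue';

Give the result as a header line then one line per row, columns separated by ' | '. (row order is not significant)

== RESULT ==
books.kind
blue
blue

Derivation:
After WHERE (2 rows):
books.rank | books.score | books.kind
90 | 9 | blue
7 | 1 | blue
After SELECT (2 rows):
books.kind
blue
blue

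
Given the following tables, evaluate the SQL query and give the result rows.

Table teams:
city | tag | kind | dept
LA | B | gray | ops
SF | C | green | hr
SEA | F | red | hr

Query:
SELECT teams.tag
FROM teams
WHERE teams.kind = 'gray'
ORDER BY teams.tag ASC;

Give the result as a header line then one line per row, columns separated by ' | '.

== RESULT ==
teams.tag
B

Derivation:
After WHERE (1 rows):
teams.city | teams.tag | teams.kind | teams.dept
LA | B | gray | ops
After SELECT (1 rows):
teams.tag
B
After ORDER BY (1 rows):
teams.tag
B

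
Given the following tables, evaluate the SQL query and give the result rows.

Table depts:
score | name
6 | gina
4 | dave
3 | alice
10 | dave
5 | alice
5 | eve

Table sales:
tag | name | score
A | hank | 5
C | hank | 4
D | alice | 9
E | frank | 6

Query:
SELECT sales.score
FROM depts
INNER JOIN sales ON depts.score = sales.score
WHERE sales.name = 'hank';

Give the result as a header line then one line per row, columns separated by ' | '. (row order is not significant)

After JOIN sales (4 rows):
depts.score | depts.name | sales.tag | sales.name | sales.score
6 | gina | E | frank | 6
4 | dave | C | hank | 4
5 | alice | A | hank | 5
5 | eve | A | hank | 5
After WHERE (3 rows):
depts.score | depts.name | sales.tag | sales.name | sales.score
4 | dave | C | hank | 4
5 | alice | A | hank | 5
5 | eve | A | hank | 5
After SELECT (3 rows):
sales.score
4
5
5

== RESULT ==
sales.score
4
5
5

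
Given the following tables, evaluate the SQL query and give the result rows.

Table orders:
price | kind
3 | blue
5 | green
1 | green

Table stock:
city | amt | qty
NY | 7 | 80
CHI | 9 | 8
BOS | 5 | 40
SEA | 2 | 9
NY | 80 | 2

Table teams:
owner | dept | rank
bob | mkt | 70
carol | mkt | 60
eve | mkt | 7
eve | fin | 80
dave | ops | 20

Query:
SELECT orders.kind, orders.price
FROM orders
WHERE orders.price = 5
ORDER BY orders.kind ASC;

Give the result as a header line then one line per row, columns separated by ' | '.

== RESULT ==
orders.kind | orders.price
green | 5

Derivation:
After WHERE (1 rows):
orders.price | orders.kind
5 | green
After SELECT (1 rows):
orders.kind | orders.price
green | 5
After ORDER BY (1 rows):
orders.kind | orders.price
green | 5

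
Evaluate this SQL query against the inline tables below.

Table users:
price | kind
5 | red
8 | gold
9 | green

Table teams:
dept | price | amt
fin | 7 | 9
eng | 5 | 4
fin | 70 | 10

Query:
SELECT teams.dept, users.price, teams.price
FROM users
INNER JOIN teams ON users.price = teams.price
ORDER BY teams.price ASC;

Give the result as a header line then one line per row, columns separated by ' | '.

== RESULT ==
teams.dept | users.price | teams.price
eng | 5 | 5

Derivation:
After JOIN teams (1 rows):
users.price | users.kind | teams.dept | teams.price | teams.amt
5 | red | eng | 5 | 4
After SELECT (1 rows):
teams.dept | users.price | teams.price
eng | 5 | 5
After ORDER BY (1 rows):
teams.dept | users.price | teams.price
eng | 5 | 5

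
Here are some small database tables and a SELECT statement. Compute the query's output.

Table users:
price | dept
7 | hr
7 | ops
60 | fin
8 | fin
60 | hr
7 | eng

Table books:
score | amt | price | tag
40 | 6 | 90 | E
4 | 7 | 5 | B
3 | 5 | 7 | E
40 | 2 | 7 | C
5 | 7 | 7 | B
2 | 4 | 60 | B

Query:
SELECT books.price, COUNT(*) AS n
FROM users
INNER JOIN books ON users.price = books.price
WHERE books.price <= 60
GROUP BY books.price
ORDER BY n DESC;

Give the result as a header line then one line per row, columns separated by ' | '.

== RESULT ==
books.price | n
7 | 9
60 | 2

Derivation:
After JOIN books (11 rows):
users.price | users.dept | books.score | books.amt | books.price | books.tag
7 | hr | 3 | 5 | 7 | E
7 | hr | 40 | 2 | 7 | C
7 | hr | 5 | 7 | 7 | B
7 | ops | 3 | 5 | 7 | E
7 | ops | 40 | 2 | 7 | C
7 | ops | 5 | 7 | 7 | B
60 | fin | 2 | 4 | 60 | B
60 | hr | 2 | 4 | 60 | B
7 | eng | 3 | 5 | 7 | E
7 | eng | 40 | 2 | 7 | C
7 | eng | 5 | 7 | 7 | B
After WHERE (11 rows):
users.price | users.dept | books.score | books.amt | books.price | books.tag
7 | hr | 3 | 5 | 7 | E
7 | hr | 40 | 2 | 7 | C
7 | hr | 5 | 7 | 7 | B
7 | ops | 3 | 5 | 7 | E
7 | ops | 40 | 2 | 7 | C
7 | ops | 5 | 7 | 7 | B
60 | fin | 2 | 4 | 60 | B
60 | hr | 2 | 4 | 60 | B
7 | eng | 3 | 5 | 7 | E
7 | eng | 40 | 2 | 7 | C
7 | eng | 5 | 7 | 7 | B
After GROUP BY (2 rows):
books.price | n
7 | 9
60 | 2
After ORDER BY (2 rows):
books.price | n
7 | 9
60 | 2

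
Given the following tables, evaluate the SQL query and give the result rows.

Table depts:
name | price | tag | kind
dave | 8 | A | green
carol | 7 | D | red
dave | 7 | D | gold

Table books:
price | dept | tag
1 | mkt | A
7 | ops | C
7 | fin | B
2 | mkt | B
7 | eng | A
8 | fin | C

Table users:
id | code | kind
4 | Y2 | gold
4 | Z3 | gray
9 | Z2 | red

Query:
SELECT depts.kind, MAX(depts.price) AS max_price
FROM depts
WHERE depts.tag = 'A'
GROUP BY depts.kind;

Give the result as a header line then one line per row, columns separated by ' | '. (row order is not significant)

== RESULT ==
depts.kind | max_price
green | 8

Derivation:
After WHERE (1 rows):
depts.name | depts.price | depts.tag | depts.kind
dave | 8 | A | green
After GROUP BY (1 rows):
depts.kind | max_price
green | 8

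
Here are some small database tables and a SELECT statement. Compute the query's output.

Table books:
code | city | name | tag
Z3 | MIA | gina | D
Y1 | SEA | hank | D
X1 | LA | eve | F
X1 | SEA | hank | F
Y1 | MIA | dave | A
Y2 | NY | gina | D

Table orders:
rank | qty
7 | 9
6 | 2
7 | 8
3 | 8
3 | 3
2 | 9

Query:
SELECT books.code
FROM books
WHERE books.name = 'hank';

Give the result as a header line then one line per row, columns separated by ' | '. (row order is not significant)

After WHERE (2 rows):
books.code | books.city | books.name | books.tag
Y1 | SEA | hank | D
X1 | SEA | hank | F
After SELECT (2 rows):
books.code
Y1
X1

== RESULT ==
books.code
Y1
X1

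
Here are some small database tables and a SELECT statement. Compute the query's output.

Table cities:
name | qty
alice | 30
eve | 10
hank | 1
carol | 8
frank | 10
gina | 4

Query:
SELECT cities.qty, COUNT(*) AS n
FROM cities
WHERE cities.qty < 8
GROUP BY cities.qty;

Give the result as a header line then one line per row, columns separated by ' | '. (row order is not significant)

== RESULT ==
cities.qty | n
1 | 1
4 | 1

Derivation:
After WHERE (2 rows):
cities.name | cities.qty
hank | 1
gina | 4
After GROUP BY (2 rows):
cities.qty | n
1 | 1
4 | 1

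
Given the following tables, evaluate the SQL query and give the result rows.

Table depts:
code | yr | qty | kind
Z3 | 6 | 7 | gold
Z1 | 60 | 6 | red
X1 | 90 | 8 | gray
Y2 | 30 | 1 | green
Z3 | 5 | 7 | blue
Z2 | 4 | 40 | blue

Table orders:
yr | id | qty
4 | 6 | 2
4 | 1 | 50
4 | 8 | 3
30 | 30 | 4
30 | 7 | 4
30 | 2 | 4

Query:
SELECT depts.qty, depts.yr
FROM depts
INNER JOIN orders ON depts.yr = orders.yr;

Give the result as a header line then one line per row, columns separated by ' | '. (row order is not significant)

== RESULT ==
depts.qty | depts.yr
1 | 30
1 | 30
1 | 30
40 | 4
40 | 4
40 | 4

Derivation:
After JOIN orders (6 rows):
depts.code | depts.yr | depts.qty | depts.kind | orders.yr | orders.id | orders.qty
Y2 | 30 | 1 | green | 30 | 30 | 4
Y2 | 30 | 1 | green | 30 | 7 | 4
Y2 | 30 | 1 | green | 30 | 2 | 4
Z2 | 4 | 40 | blue | 4 | 6 | 2
Z2 | 4 | 40 | blue | 4 | 1 | 50
Z2 | 4 | 40 | blue | 4 | 8 | 3
After SELECT (6 rows):
depts.qty | depts.yr
1 | 30
1 | 30
1 | 30
40 | 4
40 | 4
40 | 4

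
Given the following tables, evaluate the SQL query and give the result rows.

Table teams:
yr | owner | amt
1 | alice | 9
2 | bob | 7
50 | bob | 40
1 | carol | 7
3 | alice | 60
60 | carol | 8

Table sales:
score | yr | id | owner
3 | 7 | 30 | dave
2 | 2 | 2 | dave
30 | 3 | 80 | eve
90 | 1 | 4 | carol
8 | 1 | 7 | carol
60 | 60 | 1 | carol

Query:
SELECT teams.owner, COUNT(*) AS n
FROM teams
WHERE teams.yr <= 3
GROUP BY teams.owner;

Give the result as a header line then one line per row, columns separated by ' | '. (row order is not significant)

== RESULT ==
teams.owner | n
alice | 2
bob | 1
carol | 1

Derivation:
After WHERE (4 rows):
teams.yr | teams.owner | teams.amt
1 | alice | 9
2 | bob | 7
1 | carol | 7
3 | alice | 60
After GROUP BY (3 rows):
teams.owner | n
alice | 2
bob | 1
carol | 1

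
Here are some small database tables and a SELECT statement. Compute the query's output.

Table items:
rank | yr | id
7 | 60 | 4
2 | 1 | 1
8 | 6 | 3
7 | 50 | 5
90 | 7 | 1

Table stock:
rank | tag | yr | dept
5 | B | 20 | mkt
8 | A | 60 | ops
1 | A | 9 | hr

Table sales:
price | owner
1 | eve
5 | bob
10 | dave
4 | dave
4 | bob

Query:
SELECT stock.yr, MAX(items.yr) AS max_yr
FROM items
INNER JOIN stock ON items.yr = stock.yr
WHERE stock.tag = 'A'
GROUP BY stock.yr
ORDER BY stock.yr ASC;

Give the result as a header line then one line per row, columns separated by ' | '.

== RESULT ==
stock.yr | max_yr
60 | 60

Derivation:
After JOIN stock (1 rows):
items.rank | items.yr | items.id | stock.rank | stock.tag | stock.yr | stock.dept
7 | 60 | 4 | 8 | A | 60 | ops
After WHERE (1 rows):
items.rank | items.yr | items.id | stock.rank | stock.tag | stock.yr | stock.dept
7 | 60 | 4 | 8 | A | 60 | ops
After GROUP BY (1 rows):
stock.yr | max_yr
60 | 60
After ORDER BY (1 rows):
stock.yr | max_yr
60 | 60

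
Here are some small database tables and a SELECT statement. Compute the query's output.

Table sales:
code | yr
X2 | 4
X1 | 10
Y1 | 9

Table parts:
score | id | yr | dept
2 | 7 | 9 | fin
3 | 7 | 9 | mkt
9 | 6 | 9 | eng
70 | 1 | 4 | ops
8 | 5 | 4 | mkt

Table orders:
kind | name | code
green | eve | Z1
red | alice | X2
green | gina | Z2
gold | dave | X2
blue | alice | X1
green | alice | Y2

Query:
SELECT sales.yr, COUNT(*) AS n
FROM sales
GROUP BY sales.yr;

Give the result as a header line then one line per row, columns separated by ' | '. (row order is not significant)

== RESULT ==
sales.yr | n
4 | 1
10 | 1
9 | 1

Derivation:
After GROUP BY (3 rows):
sales.yr | n
4 | 1
10 | 1
9 | 1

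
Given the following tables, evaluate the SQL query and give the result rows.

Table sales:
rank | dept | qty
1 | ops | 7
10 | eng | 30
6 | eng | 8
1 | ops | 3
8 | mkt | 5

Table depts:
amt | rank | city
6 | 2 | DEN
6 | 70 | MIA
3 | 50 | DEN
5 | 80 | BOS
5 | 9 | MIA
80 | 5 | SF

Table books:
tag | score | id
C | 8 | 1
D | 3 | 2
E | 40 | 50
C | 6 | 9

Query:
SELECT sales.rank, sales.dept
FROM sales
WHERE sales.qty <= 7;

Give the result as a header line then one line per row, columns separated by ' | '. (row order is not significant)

== RESULT ==
sales.rank | sales.dept
1 | ops
1 | ops
8 | mkt

Derivation:
After WHERE (3 rows):
sales.rank | sales.dept | sales.qty
1 | ops | 7
1 | ops | 3
8 | mkt | 5
After SELECT (3 rows):
sales.rank | sales.dept
1 | ops
1 | ops
8 | mkt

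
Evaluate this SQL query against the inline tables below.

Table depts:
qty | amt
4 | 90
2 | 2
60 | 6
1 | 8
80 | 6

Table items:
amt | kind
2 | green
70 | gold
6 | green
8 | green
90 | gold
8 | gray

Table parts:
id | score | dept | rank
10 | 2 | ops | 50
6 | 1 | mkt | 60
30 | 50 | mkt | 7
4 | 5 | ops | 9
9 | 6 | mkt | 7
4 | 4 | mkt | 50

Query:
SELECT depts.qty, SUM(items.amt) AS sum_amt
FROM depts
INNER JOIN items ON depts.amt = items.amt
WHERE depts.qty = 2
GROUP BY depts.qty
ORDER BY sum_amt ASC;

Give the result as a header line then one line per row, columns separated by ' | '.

After JOIN items (6 rows):
depts.qty | depts.amt | items.amt | items.kind
4 | 90 | 90 | gold
2 | 2 | 2 | green
60 | 6 | 6 | green
1 | 8 | 8 | green
1 | 8 | 8 | gray
80 | 6 | 6 | green
After WHERE (1 rows):
depts.qty | depts.amt | items.amt | items.kind
2 | 2 | 2 | green
After GROUP BY (1 rows):
depts.qty | sum_amt
2 | 2
After ORDER BY (1 rows):
depts.qty | sum_amt
2 | 2

== RESULT ==
depts.qty | sum_amt
2 | 2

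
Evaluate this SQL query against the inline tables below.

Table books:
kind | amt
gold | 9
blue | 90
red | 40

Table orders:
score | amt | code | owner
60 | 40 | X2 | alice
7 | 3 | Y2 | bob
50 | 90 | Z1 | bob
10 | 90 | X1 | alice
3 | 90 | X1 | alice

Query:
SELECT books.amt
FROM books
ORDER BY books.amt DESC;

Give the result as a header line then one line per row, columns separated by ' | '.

After SELECT (3 rows):
books.amt
9
90
40
After ORDER BY (3 rows):
books.amt
90
40
9

== RESULT ==
books.amt
90
40
9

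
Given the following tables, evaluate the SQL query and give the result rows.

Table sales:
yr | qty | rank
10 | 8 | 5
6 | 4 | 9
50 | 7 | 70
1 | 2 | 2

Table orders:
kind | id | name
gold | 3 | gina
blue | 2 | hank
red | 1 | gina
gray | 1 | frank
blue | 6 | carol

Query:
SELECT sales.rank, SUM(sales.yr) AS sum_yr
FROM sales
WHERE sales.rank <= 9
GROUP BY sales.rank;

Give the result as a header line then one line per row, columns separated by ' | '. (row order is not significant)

== RESULT ==
sales.rank | sum_yr
5 | 10
9 | 6
2 | 1

Derivation:
After WHERE (3 rows):
sales.yr | sales.qty | sales.rank
10 | 8 | 5
6 | 4 | 9
1 | 2 | 2
After GROUP BY (3 rows):
sales.rank | sum_yr
5 | 10
9 | 6
2 | 1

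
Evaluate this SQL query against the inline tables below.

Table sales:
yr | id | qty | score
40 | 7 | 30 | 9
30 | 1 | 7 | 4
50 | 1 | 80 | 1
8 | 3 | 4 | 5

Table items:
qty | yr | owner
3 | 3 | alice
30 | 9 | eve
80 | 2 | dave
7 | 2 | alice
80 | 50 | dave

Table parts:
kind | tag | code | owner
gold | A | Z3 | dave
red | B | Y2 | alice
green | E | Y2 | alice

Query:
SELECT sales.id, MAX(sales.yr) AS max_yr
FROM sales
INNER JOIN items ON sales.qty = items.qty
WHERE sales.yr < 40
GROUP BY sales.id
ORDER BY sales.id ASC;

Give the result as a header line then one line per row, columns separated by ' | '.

== RESULT ==
sales.id | max_yr
1 | 30

Derivation:
After JOIN items (4 rows):
sales.yr | sales.id | sales.qty | sales.score | items.qty | items.yr | items.owner
40 | 7 | 30 | 9 | 30 | 9 | eve
30 | 1 | 7 | 4 | 7 | 2 | alice
50 | 1 | 80 | 1 | 80 | 2 | dave
50 | 1 | 80 | 1 | 80 | 50 | dave
After WHERE (1 rows):
sales.yr | sales.id | sales.qty | sales.score | items.qty | items.yr | items.owner
30 | 1 | 7 | 4 | 7 | 2 | alice
After GROUP BY (1 rows):
sales.id | max_yr
1 | 30
After ORDER BY (1 rows):
sales.id | max_yr
1 | 30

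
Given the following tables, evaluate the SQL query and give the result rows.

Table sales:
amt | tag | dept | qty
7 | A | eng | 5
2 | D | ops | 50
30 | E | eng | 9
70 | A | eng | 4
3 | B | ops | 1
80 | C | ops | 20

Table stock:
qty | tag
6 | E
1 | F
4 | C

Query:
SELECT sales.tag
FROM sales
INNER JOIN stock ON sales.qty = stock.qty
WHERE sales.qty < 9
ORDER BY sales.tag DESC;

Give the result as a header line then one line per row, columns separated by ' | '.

After JOIN stock (2 rows):
sales.amt | sales.tag | sales.dept | sales.qty | stock.qty | stock.tag
70 | A | eng | 4 | 4 | C
3 | B | ops | 1 | 1 | F
After WHERE (2 rows):
sales.amt | sales.tag | sales.dept | sales.qty | stock.qty | stock.tag
70 | A | eng | 4 | 4 | C
3 | B | ops | 1 | 1 | F
After SELECT (2 rows):
sales.tag
A
B
After ORDER BY (2 rows):
sales.tag
B
A

== RESULT ==
sales.tag
B
A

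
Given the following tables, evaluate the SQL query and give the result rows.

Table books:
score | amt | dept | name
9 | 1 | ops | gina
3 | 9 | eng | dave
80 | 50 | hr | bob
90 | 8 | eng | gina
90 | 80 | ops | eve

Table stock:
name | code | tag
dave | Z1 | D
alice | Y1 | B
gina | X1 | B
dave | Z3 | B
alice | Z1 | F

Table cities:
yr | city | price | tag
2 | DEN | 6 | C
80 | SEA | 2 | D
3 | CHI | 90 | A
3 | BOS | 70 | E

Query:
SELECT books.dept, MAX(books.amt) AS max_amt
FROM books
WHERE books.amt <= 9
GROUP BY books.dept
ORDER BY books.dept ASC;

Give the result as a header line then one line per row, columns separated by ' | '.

== RESULT ==
books.dept | max_amt
eng | 9
ops | 1

Derivation:
After WHERE (3 rows):
books.score | books.amt | books.dept | books.name
9 | 1 | ops | gina
3 | 9 | eng | dave
90 | 8 | eng | gina
After GROUP BY (2 rows):
books.dept | max_amt
ops | 1
eng | 9
After ORDER BY (2 rows):
books.dept | max_amt
eng | 9
ops | 1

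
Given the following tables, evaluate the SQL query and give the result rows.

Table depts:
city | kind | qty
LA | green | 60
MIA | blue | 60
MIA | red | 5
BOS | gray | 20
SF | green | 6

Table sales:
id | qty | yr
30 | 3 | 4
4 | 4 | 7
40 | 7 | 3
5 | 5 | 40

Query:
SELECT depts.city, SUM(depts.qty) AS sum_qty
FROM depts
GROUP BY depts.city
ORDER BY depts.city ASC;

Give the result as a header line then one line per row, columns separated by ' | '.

== RESULT ==
depts.city | sum_qty
BOS | 20
LA | 60
MIA | 65
SF | 6

Derivation:
After GROUP BY (4 rows):
depts.city | sum_qty
LA | 60
MIA | 65
BOS | 20
SF | 6
After ORDER BY (4 rows):
depts.city | sum_qty
BOS | 20
LA | 60
MIA | 65
SF | 6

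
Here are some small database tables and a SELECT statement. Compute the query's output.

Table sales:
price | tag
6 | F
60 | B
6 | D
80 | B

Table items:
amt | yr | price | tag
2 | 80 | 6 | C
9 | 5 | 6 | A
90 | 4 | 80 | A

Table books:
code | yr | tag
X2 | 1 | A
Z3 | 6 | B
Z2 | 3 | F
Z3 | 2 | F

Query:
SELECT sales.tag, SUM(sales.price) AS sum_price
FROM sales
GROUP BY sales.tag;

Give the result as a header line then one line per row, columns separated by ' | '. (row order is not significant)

After GROUP BY (3 rows):
sales.tag | sum_price
F | 6
B | 140
D | 6

== RESULT ==
sales.tag | sum_price
F | 6
B | 140
D | 6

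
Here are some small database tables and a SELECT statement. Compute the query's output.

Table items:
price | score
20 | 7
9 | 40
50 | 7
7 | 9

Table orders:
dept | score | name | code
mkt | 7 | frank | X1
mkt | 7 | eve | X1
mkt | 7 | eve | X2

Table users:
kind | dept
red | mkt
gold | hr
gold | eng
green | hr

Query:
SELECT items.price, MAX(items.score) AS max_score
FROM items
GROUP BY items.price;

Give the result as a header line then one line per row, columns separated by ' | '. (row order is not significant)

After GROUP BY (4 rows):
items.price | max_score
20 | 7
9 | 40
50 | 7
7 | 9

== RESULT ==
items.price | max_score
20 | 7
9 | 40
50 | 7
7 | 9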